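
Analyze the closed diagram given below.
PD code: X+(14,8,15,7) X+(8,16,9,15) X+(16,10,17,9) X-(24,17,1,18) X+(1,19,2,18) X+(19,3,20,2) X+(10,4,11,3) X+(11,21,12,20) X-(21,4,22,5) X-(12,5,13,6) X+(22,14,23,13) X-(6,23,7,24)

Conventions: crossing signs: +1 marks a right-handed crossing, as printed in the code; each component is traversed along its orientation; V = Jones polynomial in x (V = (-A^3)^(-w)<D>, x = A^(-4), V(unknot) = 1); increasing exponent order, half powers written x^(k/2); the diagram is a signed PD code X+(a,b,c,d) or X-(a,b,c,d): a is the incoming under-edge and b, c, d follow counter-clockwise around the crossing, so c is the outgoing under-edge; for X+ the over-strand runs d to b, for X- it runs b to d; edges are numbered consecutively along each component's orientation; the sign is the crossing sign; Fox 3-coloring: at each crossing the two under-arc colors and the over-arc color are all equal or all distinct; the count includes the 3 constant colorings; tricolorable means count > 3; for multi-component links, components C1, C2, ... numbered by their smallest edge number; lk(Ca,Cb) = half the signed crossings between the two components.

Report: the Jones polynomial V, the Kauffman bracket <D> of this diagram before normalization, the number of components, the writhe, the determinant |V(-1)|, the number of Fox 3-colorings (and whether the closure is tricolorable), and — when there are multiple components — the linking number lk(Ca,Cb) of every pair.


Jones polynomial: V(x) = x^2 + x^4 - x^5 + x^6 - x^7
<D> = -A^-16 + A^-12 - A^-8 + A^-4 + A^4; writhe +4
components 1, writhe +4 (12 crossings)
3-colorings: 3 of 3^12, det 5 — not tricolorable
note: |V(-1)| = 5: so not tricolorable, since 3 does not divide 5


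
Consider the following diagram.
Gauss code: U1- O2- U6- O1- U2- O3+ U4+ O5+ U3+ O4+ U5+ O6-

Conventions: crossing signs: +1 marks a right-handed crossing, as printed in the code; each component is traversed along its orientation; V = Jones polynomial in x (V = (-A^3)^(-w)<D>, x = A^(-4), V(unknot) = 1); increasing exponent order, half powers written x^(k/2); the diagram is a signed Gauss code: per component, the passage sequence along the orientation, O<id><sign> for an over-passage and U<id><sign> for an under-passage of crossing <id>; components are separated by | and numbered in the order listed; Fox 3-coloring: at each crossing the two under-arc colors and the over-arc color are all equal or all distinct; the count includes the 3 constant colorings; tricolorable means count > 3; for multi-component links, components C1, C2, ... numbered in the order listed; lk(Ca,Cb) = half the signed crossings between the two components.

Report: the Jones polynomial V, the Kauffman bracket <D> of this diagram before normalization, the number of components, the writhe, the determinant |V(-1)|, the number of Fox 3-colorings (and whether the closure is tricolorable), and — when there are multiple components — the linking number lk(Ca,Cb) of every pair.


Jones polynomial: V(x) = -x^-3 + x^-2 - x^-1 + 3 - x + x^2 - x^3
<D> = -A^-12 + A^-8 - A^-4 + 3 - A^4 + A^8 - A^12; writhe 0
components 1, writhe 0 (6 crossings)
3-colorings: 27 of 3^6, det 9 — tricolorable
note: V is palindromic (span 6, det 9): x -> 1/x fixes it; necessary, not sufficient, for amphichirality


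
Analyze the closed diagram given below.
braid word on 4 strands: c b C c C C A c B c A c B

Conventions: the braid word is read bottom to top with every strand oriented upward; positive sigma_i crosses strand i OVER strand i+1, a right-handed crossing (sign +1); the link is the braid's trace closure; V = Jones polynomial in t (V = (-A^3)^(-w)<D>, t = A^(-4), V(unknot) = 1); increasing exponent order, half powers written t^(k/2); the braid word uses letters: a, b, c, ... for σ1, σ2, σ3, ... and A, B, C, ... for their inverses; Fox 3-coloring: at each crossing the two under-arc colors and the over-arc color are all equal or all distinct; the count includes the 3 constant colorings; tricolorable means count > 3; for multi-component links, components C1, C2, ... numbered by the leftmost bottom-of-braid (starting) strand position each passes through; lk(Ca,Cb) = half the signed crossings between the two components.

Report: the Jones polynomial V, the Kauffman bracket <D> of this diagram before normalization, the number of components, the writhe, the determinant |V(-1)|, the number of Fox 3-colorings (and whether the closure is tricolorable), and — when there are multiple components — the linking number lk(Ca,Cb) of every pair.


Jones polynomial: V(t) = -t^-3 + 2t^-2 - 2t^-1 + 3 - 2t + 2t^2 - t^3
<D> = A^-15 - 2A^-11 + 2A^-7 - 3A^-3 + 2A - 2A^5 + A^9; writhe -1
components 1, writhe -1 (13 crossings)
3-colorings: 3 of 3^13, det 13 — not tricolorable
note: the word shrinks to σ3 σ2 σ3⁻¹ σ3⁻¹ σ1⁻¹ σ3 σ2⁻¹ σ3 σ1⁻¹ σ3 σ2⁻¹ after cancelling


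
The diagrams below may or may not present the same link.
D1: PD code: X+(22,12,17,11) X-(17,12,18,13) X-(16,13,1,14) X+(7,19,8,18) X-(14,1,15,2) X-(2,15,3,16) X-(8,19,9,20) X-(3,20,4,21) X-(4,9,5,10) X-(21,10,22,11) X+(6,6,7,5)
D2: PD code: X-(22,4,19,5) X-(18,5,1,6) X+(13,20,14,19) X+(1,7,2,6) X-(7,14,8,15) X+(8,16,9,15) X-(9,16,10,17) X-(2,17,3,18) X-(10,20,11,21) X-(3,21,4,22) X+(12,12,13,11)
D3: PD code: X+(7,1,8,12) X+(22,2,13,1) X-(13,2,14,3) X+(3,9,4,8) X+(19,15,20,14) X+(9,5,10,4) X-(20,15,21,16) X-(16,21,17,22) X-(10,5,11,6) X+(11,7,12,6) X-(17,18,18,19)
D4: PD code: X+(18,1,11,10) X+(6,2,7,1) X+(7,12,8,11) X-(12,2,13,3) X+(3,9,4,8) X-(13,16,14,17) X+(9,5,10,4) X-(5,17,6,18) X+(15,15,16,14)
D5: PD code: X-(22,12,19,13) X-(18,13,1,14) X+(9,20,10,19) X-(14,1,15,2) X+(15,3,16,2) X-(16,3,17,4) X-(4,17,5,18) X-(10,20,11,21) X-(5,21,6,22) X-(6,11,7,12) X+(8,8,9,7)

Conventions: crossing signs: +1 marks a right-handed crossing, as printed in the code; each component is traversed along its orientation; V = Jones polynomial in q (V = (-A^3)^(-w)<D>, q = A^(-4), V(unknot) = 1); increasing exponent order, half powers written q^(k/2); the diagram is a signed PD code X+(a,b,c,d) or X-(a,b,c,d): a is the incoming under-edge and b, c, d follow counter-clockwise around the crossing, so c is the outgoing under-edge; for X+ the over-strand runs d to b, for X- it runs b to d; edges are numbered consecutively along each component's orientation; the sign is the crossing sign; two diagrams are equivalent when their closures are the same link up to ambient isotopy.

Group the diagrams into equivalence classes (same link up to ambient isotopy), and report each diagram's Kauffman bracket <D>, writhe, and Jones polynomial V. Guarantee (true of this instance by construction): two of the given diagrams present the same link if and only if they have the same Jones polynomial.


classes: {D1, D5} | {D2} | {D3, D4}
V(D1) = q^(-13/2) - q^(-11/2) + q^(-9/2) - 2q^(-7/2) - q^(-3/2)  [11 crossings, <D> = A^-9 + 2A^-1 - A^3 + A^7 - A^11, w = -5]
D2 (bracket A^-7 + A; 11 crossings at w = -3): V = -q^(-5/2) - q^(-1/2)
D3 (bracket -A^-15 + A^-7 + A^-3 + A; 11 crossings at w = +1): V = -q^(1/2) - q^(3/2) - q^(5/2) + q^(9/2)
V(D4) = -q^(1/2) - q^(3/2) - q^(5/2) + q^(9/2)  [9 crossings, <D> = -A^-9 + A^-1 + A^3 + A^7, w = +3]
D5 (bracket A^-9 + 2A^-1 - A^3 + A^7 - A^11; 11 crossings at w = -5): V = q^(-13/2) - q^(-11/2) + q^(-9/2) - 2q^(-7/2) - q^(-3/2)
note: 3 classes among 5 diagrams; unequal V(q) rules out equality


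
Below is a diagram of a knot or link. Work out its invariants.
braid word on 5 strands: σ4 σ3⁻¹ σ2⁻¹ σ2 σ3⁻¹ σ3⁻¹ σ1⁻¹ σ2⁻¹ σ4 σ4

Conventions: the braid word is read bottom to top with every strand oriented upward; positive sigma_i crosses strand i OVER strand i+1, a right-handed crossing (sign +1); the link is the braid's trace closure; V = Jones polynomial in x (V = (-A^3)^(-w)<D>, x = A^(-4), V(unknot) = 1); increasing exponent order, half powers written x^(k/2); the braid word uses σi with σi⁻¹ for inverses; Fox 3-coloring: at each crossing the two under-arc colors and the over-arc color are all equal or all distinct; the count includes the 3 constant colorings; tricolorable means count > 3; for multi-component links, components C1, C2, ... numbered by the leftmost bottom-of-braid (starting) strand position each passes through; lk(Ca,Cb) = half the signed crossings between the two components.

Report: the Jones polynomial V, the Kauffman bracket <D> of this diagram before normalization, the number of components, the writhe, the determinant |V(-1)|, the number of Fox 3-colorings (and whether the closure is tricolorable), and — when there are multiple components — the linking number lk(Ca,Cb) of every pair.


Jones polynomial: V(x) = -x^-3 + x^-2 - x^-1 + 3 - x + x^2 - x^3
<D> = -A^-18 + A^-14 - A^-10 + 3A^-6 - A^-2 + A^2 - A^6; writhe -2
components 1, writhe -2 (10 crossings)
3-colorings: 27 of 3^10, det 9 — tricolorable
note: w = -2 (over 10 crossings) is diagram-only; (-A^3)^(2) removes it from V


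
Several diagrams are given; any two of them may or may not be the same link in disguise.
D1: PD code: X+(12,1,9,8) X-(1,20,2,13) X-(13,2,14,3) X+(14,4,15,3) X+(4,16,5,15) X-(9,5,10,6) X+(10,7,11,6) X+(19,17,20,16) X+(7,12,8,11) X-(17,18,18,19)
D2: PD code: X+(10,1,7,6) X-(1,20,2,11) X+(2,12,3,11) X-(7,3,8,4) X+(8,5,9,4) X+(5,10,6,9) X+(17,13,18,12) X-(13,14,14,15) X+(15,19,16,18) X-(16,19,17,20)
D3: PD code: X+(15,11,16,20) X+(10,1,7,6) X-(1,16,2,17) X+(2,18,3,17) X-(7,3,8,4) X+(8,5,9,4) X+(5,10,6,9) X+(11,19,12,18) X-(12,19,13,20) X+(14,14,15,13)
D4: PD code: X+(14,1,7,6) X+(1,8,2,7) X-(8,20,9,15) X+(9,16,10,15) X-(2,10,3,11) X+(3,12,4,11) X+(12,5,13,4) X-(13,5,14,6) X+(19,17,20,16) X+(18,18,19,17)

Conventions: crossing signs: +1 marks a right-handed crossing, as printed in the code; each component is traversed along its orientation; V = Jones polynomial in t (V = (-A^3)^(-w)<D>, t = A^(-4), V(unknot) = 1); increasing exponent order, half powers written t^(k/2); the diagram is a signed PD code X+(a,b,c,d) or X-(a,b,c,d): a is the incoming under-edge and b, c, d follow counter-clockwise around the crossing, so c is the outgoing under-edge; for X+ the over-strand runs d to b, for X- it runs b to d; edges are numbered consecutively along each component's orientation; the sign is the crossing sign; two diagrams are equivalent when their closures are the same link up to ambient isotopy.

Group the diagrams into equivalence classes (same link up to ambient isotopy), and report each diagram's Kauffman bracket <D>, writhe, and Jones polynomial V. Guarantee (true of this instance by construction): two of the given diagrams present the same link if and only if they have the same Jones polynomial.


grouping into links: {D1, D2, D3, D4}
V(D1) = 1 + t + t^2 + t^3  (w +2, c 10, <D> = A^-6 + A^-2 + A^2 + A^6)
V(D2) = 1 + t + t^2 + t^3  [10 crossings, <D> = A^-6 + A^-2 + A^2 + A^6, w = +2]
V(D3) = 1 + t + t^2 + t^3  [10 crossings, <D> = 1 + A^4 + A^8 + A^12, w = +4]
D4 (bracket 1 + A^4 + A^8 + A^12; 10 crossings at w = +4): V = 1 + t + t^2 + t^3
key observation: one V(t) for all 4 diagrams — one class (guaranteed)


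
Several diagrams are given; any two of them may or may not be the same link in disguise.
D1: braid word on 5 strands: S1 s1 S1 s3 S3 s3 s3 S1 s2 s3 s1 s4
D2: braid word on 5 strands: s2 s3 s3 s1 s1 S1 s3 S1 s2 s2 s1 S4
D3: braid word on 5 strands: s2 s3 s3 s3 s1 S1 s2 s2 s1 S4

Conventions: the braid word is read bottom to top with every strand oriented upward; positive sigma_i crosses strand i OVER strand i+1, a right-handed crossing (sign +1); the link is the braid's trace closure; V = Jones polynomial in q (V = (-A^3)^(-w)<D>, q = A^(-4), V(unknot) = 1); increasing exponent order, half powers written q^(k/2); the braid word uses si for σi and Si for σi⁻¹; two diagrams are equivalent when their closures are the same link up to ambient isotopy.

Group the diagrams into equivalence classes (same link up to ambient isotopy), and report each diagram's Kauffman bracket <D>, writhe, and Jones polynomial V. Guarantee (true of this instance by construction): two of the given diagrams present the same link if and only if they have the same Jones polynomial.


equivalence classes: {D1} | {D2, D3}
D1 (bracket -A^-4 + 1 + A^8; 12 crossings at w = +4): V = q + q^3 - q^4
D2 (bracket A^-14 - 2A^-10 + A^-6 - 2A^-2 + 2A^2 + A^10; 12 crossings at w = +6): V = q^2 + 2q^4 - 2q^5 + q^6 - 2q^7 + q^8
D3 (bracket A^-14 - 2A^-10 + A^-6 - 2A^-2 + 2A^2 + A^10; 10 crossings at w = +6): V = q^2 + 2q^4 - 2q^5 + q^6 - 2q^7 + q^8
key observation: 2 values of V(q) split the 3 diagrams


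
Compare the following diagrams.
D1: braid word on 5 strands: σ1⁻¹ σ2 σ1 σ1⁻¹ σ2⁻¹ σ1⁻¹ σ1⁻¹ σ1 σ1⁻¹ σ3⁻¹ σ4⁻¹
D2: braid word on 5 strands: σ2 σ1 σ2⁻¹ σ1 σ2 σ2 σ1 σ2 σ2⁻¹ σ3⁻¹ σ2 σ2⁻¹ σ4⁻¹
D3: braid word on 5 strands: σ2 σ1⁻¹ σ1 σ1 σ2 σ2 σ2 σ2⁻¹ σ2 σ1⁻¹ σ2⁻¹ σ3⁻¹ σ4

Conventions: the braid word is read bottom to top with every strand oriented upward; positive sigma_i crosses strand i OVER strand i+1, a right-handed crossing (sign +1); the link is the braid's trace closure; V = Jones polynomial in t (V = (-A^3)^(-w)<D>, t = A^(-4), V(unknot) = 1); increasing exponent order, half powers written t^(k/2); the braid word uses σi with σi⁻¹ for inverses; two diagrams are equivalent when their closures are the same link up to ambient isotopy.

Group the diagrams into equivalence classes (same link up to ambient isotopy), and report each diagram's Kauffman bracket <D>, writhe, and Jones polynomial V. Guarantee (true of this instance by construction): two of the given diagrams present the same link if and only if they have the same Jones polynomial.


classes: {D1} | {D2} | {D3}
V(D1) = t^(-9/2) - t^(-5/2) - t^(-3/2) - t^(-1/2)  [11 crossings, <D> = A^-13 + A^-9 + A^-5 - A^3, w = -5]
V(D2) = -t^(3/2) - 2t^(7/2) + t^(9/2) - t^(11/2) + t^(13/2)  [13 crossings, <D> = -A^-17 + A^-13 - A^-9 + 2A^-5 + A^3, w = +3]
V(D3) = -t^(1/2) - t^(3/2) - t^(5/2) + t^(9/2)  [13 crossings, <D> = -A^-9 + A^-1 + A^3 + A^7, w = +3]
note: 3 classes among 3 diagrams; unequal V(t) rules out equality


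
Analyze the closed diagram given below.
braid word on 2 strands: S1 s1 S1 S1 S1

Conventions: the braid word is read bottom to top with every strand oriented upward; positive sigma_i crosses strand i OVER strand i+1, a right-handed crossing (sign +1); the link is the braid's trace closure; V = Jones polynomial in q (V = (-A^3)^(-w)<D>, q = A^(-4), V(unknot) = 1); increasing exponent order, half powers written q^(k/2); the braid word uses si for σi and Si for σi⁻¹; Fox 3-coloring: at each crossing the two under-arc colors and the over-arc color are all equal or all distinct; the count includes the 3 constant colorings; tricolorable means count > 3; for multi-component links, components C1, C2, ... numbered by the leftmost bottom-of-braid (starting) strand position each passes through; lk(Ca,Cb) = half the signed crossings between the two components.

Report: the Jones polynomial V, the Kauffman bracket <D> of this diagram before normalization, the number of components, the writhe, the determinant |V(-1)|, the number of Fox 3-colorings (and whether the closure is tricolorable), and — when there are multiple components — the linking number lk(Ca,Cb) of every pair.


V(q) = -q^-4 + q^-3 + q^-1
bracket: -A^-5 - A^3 + A^7, w = -3
1 component, writhe -3, over 5 crossings
det 3, colorings 9 of 3^5 — tricolorable
observation: det 3 = |V(-1)|; divisible by 3, so tricolorable


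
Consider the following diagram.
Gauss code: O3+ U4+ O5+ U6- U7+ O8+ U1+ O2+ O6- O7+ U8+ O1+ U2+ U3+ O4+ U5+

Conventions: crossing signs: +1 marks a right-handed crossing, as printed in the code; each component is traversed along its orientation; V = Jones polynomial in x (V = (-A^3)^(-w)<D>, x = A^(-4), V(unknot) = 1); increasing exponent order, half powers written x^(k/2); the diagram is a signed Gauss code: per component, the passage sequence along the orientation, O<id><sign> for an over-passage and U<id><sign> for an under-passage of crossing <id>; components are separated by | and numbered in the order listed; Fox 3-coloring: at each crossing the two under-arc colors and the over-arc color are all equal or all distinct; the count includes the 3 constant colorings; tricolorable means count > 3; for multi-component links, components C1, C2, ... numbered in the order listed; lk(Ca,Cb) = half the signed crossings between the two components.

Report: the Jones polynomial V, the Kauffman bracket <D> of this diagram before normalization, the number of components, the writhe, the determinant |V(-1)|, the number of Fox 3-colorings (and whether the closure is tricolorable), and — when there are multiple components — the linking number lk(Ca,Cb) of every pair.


V(x) = x^2 + 2x^4 - 2x^5 + x^6 - 2x^7 + x^8
bracket: A^-14 - 2A^-10 + A^-6 - 2A^-2 + 2A^2 + A^10, w = +6
1 component, writhe +6, over 8 crossings
det 9, colorings 27 of 3^8 — tricolorable
observation: the span of V is 6, forcing >= 6 crossings in any diagram


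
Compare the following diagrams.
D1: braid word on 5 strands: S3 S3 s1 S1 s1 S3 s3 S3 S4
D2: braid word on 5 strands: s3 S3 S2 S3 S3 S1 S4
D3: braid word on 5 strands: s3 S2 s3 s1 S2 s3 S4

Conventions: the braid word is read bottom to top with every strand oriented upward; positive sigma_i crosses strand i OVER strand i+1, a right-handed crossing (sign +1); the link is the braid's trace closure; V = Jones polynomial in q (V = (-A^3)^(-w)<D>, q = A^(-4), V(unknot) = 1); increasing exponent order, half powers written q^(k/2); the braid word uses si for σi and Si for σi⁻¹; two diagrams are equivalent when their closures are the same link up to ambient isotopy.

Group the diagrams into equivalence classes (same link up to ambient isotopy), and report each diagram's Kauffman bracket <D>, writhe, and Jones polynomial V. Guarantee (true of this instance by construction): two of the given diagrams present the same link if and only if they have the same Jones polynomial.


equivalence classes: {D1} | {D2} | {D3}
D1 (bracket A^-7 + A^-3 + A - A^9; 9 crossings at w = -3): V = q^(-9/2) - q^(-5/2) - q^(-3/2) - q^(-1/2)
D2 (bracket A^-13 + A^-5; 7 crossings at w = -5): V = -q^(-5/2) - q^(-1/2)
V(D3) = -q^(-3/2) + q^(-1/2) - 2q^(1/2) + q^(3/2) - 2q^(5/2) + q^(7/2)  [7 crossings, <D> = -A^-11 + 2A^-7 - A^-3 + 2A - A^5 + A^9, w = +1]
key observation: 3 classes among 3 diagrams; unequal V(q) rules out equality


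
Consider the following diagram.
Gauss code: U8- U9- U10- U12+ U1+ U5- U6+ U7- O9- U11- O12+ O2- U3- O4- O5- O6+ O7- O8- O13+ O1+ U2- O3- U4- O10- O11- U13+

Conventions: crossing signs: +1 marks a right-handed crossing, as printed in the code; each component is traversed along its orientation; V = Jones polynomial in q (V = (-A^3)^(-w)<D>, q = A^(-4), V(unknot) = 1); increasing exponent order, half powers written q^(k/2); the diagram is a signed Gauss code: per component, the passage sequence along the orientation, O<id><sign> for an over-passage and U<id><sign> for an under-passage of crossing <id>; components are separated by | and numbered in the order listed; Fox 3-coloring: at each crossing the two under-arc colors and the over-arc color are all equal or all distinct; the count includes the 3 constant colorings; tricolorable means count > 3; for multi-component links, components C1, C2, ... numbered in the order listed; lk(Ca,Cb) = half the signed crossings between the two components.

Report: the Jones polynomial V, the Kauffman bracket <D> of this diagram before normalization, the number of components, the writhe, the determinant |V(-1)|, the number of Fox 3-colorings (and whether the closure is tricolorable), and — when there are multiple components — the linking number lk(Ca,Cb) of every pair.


Jones polynomial: V(q) = -q^-4 + q^-3 + q^-1
<D> = -A^-11 - A^-3 + A; writhe -5
components 1, writhe -5 (13 crossings)
3-colorings: 9 of 3^13, det 3 — tricolorable
note: w = -5 (over 13 crossings) is diagram-only; (-A^3)^(5) removes it from V


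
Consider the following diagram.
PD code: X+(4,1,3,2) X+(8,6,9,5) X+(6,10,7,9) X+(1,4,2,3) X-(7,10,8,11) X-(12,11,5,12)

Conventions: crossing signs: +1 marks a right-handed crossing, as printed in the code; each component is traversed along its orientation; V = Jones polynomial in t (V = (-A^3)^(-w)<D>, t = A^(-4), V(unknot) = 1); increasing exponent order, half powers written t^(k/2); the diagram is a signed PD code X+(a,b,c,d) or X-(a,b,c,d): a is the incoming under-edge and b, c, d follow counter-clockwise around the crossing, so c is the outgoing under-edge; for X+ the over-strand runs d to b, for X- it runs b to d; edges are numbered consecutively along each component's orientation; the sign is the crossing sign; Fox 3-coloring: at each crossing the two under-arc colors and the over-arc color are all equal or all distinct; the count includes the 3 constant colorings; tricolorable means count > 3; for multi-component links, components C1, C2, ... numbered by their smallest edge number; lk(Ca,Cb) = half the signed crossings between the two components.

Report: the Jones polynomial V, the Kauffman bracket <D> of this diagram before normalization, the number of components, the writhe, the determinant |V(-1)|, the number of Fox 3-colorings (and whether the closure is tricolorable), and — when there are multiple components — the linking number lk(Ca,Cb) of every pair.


Jones polynomial: V(t) = 1 + t + t^2 + t^3
<D> = A^-6 + A^-2 + A^2 + A^6; writhe +2
components 3, writhe +2 (6 crossings)
linking number lk(C1,C2) = +1
lk(C1,C3): 0
lk(C2,C3) = 0
3-colorings: 9 of 3^6, det 0 — tricolorable
note: w = +2 (over 6 crossings) is diagram-only; (-A^3)^(-2) removes it from V


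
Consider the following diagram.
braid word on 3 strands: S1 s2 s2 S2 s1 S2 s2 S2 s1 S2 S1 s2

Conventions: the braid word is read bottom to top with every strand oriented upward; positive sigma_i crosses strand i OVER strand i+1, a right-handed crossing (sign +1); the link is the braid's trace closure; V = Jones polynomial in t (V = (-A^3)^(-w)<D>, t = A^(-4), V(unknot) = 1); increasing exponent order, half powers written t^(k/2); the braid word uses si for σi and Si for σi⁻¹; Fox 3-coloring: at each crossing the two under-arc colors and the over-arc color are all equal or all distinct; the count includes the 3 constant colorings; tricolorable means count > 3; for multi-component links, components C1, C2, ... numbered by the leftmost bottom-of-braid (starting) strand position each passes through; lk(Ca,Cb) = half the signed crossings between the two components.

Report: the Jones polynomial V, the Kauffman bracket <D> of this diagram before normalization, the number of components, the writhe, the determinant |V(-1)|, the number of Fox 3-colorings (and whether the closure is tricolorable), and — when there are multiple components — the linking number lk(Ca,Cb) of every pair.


V = -t^-3 + t^-2 - t^-1 + 3 - t + t^2 - t^3
<D> = -A^-12 + A^-8 - A^-4 + 3 - A^4 + A^8 - A^12 (w = 0)
1 component over 12 crossings, w = 0
27 Fox colorings among 3^12, |V(-1)| = 9: tricolorable
why: free reduction leaves σ1⁻¹ σ2 σ1 σ2⁻¹ σ1 σ2⁻¹ σ1⁻¹ σ2 of the original 12 letters


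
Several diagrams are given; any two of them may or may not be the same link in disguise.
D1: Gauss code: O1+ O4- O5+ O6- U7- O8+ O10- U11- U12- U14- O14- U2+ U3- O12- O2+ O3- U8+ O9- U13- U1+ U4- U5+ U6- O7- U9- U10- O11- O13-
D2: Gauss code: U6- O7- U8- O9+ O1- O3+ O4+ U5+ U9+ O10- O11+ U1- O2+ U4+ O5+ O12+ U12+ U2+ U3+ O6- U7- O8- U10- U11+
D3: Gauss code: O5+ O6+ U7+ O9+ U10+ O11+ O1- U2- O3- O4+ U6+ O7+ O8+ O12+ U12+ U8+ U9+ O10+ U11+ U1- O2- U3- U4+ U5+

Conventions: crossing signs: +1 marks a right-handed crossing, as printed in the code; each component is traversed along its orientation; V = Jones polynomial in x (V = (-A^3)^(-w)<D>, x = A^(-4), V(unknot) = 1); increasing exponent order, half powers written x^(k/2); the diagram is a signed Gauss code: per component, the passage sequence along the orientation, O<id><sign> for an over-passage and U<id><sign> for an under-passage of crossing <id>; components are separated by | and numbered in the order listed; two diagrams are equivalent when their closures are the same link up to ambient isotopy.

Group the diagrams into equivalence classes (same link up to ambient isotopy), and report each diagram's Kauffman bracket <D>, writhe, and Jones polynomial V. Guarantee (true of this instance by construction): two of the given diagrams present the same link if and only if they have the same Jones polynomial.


classes: {D1} | {D2} | {D3}
V(D1) = -x^-6 + x^-5 - x^-4 + 2x^-3 - x^-2 + x^-1  [14 crossings, <D> = A^-14 - A^-10 + 2A^-6 - A^-2 + A^2 - A^6, w = -6]
V(D2) = -x^-3 + x^-2 - x^-1 + 3 - x + x^2 - x^3  [12 crossings, <D> = -A^-6 + A^-2 - A^2 + 3A^6 - A^10 + A^14 - A^18, w = +2]
V(D3) = x + x^3 - x^4  (w +6, c 12, <D> = -A^2 + A^6 + A^14)
insight: 3 values of V(x) split the 3 diagrams


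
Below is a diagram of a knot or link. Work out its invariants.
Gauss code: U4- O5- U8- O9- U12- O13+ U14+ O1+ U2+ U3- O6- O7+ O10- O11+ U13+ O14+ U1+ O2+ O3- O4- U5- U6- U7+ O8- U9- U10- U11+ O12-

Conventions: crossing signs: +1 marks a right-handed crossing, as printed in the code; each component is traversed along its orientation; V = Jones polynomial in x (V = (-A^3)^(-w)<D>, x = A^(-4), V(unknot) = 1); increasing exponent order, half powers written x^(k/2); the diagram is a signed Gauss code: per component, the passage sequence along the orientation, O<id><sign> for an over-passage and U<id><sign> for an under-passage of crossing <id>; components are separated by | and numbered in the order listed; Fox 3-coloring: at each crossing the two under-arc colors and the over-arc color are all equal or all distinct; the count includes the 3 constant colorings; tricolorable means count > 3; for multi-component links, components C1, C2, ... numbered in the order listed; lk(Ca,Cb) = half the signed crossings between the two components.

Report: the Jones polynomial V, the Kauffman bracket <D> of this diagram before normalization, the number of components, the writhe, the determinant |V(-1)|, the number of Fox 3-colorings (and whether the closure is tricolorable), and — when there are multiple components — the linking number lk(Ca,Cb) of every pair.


Jones polynomial: V(x) = -x^-6 + x^-5 - 2x^-4 + 3x^-3 - 2x^-2 + 3x^-1 - 1 + x - x^2
<D> = -A^-14 + A^-10 - A^-6 + 3A^-2 - 2A^2 + 3A^6 - 2A^10 + A^14 - A^18; writhe -2
components 1, writhe -2 (14 crossings)
3-colorings: 9 of 3^14, det 15 — tricolorable
note: the span of V is 8, forcing >= 8 crossings in any diagram


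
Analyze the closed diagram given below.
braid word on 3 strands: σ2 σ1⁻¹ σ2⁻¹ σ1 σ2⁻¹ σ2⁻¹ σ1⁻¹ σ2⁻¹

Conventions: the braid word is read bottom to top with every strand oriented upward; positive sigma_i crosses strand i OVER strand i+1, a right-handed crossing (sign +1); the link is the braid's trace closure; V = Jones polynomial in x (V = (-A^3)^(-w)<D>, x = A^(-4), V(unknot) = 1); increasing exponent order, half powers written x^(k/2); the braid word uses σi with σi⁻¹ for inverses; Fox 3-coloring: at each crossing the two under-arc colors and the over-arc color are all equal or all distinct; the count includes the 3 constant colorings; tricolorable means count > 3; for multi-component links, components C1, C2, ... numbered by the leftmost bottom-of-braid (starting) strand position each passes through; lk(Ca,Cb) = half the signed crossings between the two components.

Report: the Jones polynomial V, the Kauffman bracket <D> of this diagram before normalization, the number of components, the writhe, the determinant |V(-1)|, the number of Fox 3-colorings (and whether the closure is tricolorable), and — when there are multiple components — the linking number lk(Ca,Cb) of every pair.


V(x) = -x^-6 + x^-5 - x^-4 + 2x^-3 - x^-2 + x^-1
bracket: A^-8 - A^-4 + 2 - A^4 + A^8 - A^12, w = -4
1 component, writhe -4, over 8 crossings
det 7, colorings 3 of 3^8 — not tricolorable
observation: w = -4 (over 8 crossings) is diagram-only; (-A^3)^(4) removes it from V


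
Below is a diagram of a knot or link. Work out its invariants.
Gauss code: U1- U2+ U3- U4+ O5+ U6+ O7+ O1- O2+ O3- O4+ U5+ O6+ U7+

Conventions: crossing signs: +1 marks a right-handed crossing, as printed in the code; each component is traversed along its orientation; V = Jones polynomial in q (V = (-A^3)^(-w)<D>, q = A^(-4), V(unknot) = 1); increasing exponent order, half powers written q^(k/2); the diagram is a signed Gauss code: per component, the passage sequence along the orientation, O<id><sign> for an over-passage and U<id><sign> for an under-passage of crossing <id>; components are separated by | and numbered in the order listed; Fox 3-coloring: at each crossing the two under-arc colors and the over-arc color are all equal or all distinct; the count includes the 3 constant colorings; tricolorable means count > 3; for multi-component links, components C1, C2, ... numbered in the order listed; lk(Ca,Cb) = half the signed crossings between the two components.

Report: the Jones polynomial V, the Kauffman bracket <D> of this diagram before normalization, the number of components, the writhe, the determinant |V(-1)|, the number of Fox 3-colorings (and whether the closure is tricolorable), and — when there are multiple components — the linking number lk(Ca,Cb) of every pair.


V = q + q^3 - q^4
<D> = A^-7 - A^-3 - A^5 (w = +3)
1 component over 7 crossings, w = +3
9 Fox colorings among 3^7, |V(-1)| = 3: tricolorable
why: det 3 = |V(-1)|; divisible by 3, so tricolorable


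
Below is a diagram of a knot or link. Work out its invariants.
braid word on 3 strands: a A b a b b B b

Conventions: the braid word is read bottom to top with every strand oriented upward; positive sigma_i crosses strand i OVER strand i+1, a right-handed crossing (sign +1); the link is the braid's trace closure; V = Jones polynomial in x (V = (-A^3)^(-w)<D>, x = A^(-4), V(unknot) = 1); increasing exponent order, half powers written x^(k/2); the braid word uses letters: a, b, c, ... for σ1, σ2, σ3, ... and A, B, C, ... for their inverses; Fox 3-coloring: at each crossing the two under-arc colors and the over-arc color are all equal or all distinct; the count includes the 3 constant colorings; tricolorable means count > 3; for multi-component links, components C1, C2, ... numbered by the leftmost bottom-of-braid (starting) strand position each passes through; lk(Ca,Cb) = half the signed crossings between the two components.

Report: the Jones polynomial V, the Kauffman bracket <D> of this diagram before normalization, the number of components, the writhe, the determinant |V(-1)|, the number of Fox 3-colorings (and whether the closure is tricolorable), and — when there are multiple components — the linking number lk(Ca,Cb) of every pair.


V = x + x^3 - x^4
<D> = -A^-4 + 1 + A^8 (w = +4)
1 component over 8 crossings, w = +4
9 Fox colorings among 3^8, |V(-1)| = 3: tricolorable
why: inverse pairs cancel, leaving σ2 σ1 σ2 σ2


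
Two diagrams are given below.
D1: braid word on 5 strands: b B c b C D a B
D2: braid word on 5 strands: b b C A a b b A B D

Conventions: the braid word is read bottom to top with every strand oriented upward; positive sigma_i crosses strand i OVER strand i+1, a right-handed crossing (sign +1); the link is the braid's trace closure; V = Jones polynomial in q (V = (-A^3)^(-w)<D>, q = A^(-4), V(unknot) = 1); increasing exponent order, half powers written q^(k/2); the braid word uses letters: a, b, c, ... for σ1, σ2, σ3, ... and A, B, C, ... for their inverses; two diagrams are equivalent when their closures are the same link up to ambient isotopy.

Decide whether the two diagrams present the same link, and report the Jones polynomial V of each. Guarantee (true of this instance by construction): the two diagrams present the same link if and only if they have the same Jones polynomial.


equivalent: no
V(D1) = 1  (w 0, c 8, <D> = 1)
D2 (bracket -A^-16 + A^-12 + A^-4; 10 crossings at w = 0): V = q + q^3 - q^4
why: V(q) takes 2 values over 2 diagrams, fixing the grouping


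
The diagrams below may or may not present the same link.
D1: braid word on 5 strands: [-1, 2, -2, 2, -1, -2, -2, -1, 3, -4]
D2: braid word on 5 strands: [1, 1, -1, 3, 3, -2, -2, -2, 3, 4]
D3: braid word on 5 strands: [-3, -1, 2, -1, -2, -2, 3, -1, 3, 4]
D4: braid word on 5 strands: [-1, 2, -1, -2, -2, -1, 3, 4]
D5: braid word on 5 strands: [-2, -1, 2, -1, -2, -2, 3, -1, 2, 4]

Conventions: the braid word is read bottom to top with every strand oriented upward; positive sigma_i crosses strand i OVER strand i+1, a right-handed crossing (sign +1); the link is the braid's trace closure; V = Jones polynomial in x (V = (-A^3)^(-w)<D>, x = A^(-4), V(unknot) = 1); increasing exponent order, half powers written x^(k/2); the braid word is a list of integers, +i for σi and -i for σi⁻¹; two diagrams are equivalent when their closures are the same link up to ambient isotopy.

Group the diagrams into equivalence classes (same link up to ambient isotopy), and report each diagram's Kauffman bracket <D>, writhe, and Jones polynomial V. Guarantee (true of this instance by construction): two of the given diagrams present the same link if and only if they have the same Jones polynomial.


equivalence classes: {D1, D3, D4, D5} | {D2}
D1 (bracket A^-8 - A^-4 + 2 - A^4 + A^8 - A^12; 10 crossings at w = -4): V = -x^-6 + x^-5 - x^-4 + 2x^-3 - x^-2 + x^-1
V(D2) = -x^-3 + x^-2 - x^-1 + 3 - x + x^2 - x^3  [10 crossings, <D> = -A^-6 + A^-2 - A^2 + 3A^6 - A^10 + A^14 - A^18, w = +2]
V(D3) = -x^-6 + x^-5 - x^-4 + 2x^-3 - x^-2 + x^-1  [10 crossings, <D> = A^-2 - A^2 + 2A^6 - A^10 + A^14 - A^18, w = -2]
D4 (bracket A^-2 - A^2 + 2A^6 - A^10 + A^14 - A^18; 8 crossings at w = -2): V = -x^-6 + x^-5 - x^-4 + 2x^-3 - x^-2 + x^-1
D5 (bracket A^-2 - A^2 + 2A^6 - A^10 + A^14 - A^18; 10 crossings at w = -2): V = -x^-6 + x^-5 - x^-4 + 2x^-3 - x^-2 + x^-1
key observation: comparing 5 Jones polynomials yields 2 groups


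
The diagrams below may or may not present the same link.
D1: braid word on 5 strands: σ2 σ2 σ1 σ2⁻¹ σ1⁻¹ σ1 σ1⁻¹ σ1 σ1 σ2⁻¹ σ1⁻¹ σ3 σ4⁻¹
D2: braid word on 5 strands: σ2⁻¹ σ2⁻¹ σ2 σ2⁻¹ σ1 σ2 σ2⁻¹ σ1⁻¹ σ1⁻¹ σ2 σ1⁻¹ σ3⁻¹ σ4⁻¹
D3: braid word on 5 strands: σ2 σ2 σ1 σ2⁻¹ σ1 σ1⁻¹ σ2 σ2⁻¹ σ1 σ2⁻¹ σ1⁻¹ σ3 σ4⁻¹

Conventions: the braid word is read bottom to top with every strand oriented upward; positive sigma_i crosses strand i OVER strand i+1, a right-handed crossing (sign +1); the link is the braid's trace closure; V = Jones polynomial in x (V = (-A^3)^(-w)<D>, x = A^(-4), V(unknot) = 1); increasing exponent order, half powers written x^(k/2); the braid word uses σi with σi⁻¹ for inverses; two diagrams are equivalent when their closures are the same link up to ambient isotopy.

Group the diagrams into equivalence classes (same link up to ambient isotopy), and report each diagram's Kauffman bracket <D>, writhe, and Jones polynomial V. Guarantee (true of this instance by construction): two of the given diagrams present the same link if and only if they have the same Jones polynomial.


equivalence classes: {D1, D3} | {D2}
D1 (bracket -A^-11 + A^-7 - A^-3 + 2A + A^9; 13 crossings at w = +1): V = -x^(-3/2) - 2x^(1/2) + x^(3/2) - x^(5/2) + x^(7/2)
V(D2) = -x^(-9/2) - x^(-5/2) + x^(-3/2) - x^(-1/2)  (w -5, c 13, <D> = A^-13 - A^-9 + A^-5 + A^3)
V(D3) = -x^(-3/2) - 2x^(1/2) + x^(3/2) - x^(5/2) + x^(7/2)  (w +1, c 13, <D> = -A^-11 + A^-7 - A^-3 + 2A + A^9)
observation: comparing 3 Jones polynomials yields 2 groups


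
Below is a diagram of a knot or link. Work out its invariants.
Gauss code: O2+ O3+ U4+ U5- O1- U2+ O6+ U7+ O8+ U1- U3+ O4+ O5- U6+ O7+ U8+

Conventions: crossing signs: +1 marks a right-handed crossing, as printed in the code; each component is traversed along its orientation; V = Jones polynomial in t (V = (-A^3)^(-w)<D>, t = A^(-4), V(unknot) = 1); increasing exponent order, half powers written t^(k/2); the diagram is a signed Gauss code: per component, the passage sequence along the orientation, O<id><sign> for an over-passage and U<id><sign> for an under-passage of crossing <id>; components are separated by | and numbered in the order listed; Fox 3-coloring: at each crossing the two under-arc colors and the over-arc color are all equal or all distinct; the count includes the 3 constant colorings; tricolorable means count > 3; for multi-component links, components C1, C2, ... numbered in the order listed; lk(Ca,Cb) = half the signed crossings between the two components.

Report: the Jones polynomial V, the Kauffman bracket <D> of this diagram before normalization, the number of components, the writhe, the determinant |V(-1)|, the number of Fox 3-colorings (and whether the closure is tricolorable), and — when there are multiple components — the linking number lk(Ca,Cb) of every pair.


Jones polynomial: V(t) = t + t^3 - t^4
<D> = -A^-4 + 1 + A^8; writhe +4
components 1, writhe +4 (8 crossings)
3-colorings: 9 of 3^8, det 3 — tricolorable
note: w = +4 shifts under R1 moves; the (-A^3)^(-4) factor cancels that in V


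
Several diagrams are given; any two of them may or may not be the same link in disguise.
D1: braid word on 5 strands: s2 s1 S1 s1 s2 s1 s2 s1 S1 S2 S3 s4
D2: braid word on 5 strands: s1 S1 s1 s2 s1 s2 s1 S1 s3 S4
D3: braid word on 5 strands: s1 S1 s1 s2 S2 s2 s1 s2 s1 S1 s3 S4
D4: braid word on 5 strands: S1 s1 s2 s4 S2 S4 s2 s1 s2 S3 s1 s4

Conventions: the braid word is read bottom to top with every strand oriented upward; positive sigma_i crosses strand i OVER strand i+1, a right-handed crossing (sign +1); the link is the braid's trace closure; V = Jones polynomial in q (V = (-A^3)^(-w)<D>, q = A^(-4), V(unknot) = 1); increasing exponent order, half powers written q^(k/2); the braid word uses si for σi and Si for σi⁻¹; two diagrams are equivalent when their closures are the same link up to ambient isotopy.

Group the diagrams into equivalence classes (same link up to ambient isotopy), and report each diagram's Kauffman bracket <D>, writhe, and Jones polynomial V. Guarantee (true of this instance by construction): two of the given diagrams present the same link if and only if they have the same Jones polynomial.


classes: {D1, D2, D3, D4}
V(D1) = q + q^3 - q^4  [12 crossings, <D> = -A^-4 + 1 + A^8, w = +4]
V(D2) = q + q^3 - q^4  [10 crossings, <D> = -A^-4 + 1 + A^8, w = +4]
V(D3) = q + q^3 - q^4  [12 crossings, <D> = -A^-4 + 1 + A^8, w = +4]
V(D4) = q + q^3 - q^4  (w +4, c 12, <D> = -A^-4 + 1 + A^8)
note: all 4 diagrams share one V(q), hence one class


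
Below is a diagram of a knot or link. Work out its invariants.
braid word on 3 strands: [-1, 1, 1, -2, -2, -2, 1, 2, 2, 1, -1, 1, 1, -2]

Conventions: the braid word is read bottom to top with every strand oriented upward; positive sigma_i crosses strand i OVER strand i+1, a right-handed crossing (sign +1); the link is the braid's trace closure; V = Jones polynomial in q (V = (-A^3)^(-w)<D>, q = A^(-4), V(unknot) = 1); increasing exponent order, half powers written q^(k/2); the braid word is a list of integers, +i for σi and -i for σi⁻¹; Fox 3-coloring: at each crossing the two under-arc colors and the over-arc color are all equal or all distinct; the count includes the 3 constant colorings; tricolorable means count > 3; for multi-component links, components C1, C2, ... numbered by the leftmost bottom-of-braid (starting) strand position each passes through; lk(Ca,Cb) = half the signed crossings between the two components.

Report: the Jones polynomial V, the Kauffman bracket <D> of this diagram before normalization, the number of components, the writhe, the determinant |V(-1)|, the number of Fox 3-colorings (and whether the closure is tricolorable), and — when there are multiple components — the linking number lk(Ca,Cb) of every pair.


Jones polynomial: V(q) = q^-2 - 2q^-1 + 3 - 3q + 4q^2 - 3q^3 + 2q^4 - 2q^5 + q^6
<D> = A^-18 - 2A^-14 + 2A^-10 - 3A^-6 + 4A^-2 - 3A^2 + 3A^6 - 2A^10 + A^14; writhe +2
components 1, writhe +2 (14 crossings)
3-colorings: 9 of 3^14, det 21 — tricolorable
note: the word shrinks to σ1 σ2⁻¹ σ2⁻¹ σ2⁻¹ σ1 σ2 σ2 σ1 σ1 σ2⁻¹ after cancelling
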